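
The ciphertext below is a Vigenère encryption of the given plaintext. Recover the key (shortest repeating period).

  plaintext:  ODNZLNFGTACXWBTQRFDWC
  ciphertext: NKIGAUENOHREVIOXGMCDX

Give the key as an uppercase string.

ZHVHPH

  i= 0: N-O = 25 → Z
  i= 1: K-D =  7 → H
  i= 2: I-N = 21 → V
  i= 3: G-Z =  7 → H
  i= 4: A-L = 15 → P
  i= 5: U-N =  7 → H
  i= 6: E-F = 25 → Z
  i= 7: N-G =  7 → H
  i= 8: O-T = 21 → V
  i= 9: H-A =  7 → H
  i=10: R-C = 15 → P
  i=11: E-X =  7 → H
  i=12: V-W = 25 → Z
  i=13: I-B =  7 → H
  i=14: O-T = 21 → V
  i=15: X-Q =  7 → H
  i=16: G-R = 15 → P
  i=17: M-F =  7 → H
  i=18: C-D = 25 → Z
  i=19: D-W =  7 → H
  i=20: X-C = 21 → V
  shifts repeat with period 6: ZHVHPH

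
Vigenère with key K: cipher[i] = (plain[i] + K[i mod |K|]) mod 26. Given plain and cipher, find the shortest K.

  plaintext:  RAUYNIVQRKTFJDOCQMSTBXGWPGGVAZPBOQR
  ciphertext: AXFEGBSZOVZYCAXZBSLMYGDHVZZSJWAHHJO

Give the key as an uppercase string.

JXLGTTX

  i= 0: A-R =  9 → J
  i= 1: X-A = 23 → X
  i= 2: F-U = 11 → L
  i= 3: E-Y =  6 → G
  i= 4: G-N = 19 → T
  i= 5: B-I = 19 → T
  i= 6: S-V = 23 → X
  i= 7: Z-Q =  9 → J
  i= 8: O-R = 23 → X
  i= 9: V-K = 11 → L
  i=10: Z-T =  6 → G
  i=11: Y-F = 19 → T
  i=12: C-J = 19 → T
  i=13: A-D = 23 → X
  i=14: X-O =  9 → J
  i=15: Z-C = 23 → X
  i=16: B-Q = 11 → L
  i=17: S-M =  6 → G
  i=18: L-S = 19 → T
  i=19: M-T = 19 → T
  i=20: Y-B = 23 → X
  i=21: G-X =  9 → J
  i=22: D-G = 23 → X
  i=23: H-W = 11 → L
  i=24: V-P =  6 → G
  i=25: Z-G = 19 → T
  i=26: Z-G = 19 → T
  i=27: S-V = 23 → X
  i=28: J-A =  9 → J
  i=29: W-Z = 23 → X
  i=30: A-P = 11 → L
  i=31: H-B =  6 → G
  i=32: H-O = 19 → T
  i=33: J-Q = 19 → T
  i=34: O-R = 23 → X
  shifts repeat with period 7: JXLGTTX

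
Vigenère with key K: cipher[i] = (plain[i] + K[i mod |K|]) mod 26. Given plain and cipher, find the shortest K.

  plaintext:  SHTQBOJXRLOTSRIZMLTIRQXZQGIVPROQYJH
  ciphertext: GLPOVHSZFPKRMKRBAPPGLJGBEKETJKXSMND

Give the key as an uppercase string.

OEWYUTJC

  i= 0: G-S = 14 → O
  i= 1: L-H =  4 → E
  i= 2: P-T = 22 → W
  i= 3: O-Q = 24 → Y
  i= 4: V-B = 20 → U
  i= 5: H-O = 19 → T
  i= 6: S-J =  9 → J
  i= 7: Z-X =  2 → C
  i= 8: F-R = 14 → O
  i= 9: P-L =  4 → E
  i=10: K-O = 22 → W
  i=11: R-T = 24 → Y
  i=12: M-S = 20 → U
  i=13: K-R = 19 → T
  i=14: R-I =  9 → J
  i=15: B-Z =  2 → C
  i=16: A-M = 14 → O
  i=17: P-L =  4 → E
  i=18: P-T = 22 → W
  i=19: G-I = 24 → Y
  i=20: L-R = 20 → U
  i=21: J-Q = 19 → T
  i=22: G-X =  9 → J
  i=23: B-Z =  2 → C
  i=24: E-Q = 14 → O
  i=25: K-G =  4 → E
  i=26: E-I = 22 → W
  i=27: T-V = 24 → Y
  i=28: J-P = 20 → U
  i=29: K-R = 19 → T
  i=30: X-O =  9 → J
  i=31: S-Q =  2 → C
  i=32: M-Y = 14 → O
  i=33: N-J =  4 → E
  i=34: D-H = 22 → W
  shifts repeat with period 8: OEWYUTJC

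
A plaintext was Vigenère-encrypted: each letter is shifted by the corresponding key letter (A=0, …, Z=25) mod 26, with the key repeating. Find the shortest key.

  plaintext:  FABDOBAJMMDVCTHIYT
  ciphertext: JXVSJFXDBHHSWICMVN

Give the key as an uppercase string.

EXUPV

  i= 0: J-F =  4 → E
  i= 1: X-A = 23 → X
  i= 2: V-B = 20 → U
  i= 3: S-D = 15 → P
  i= 4: J-O = 21 → V
  i= 5: F-B =  4 → E
  i= 6: X-A = 23 → X
  i= 7: D-J = 20 → U
  i= 8: B-M = 15 → P
  i= 9: H-M = 21 → V
  i=10: H-D =  4 → E
  i=11: S-V = 23 → X
  i=12: W-C = 20 → U
  i=13: I-T = 15 → P
  i=14: C-H = 21 → V
  i=15: M-I =  4 → E
  i=16: V-Y = 23 → X
  i=17: N-T = 20 → U
  shifts repeat with period 5: EXUPV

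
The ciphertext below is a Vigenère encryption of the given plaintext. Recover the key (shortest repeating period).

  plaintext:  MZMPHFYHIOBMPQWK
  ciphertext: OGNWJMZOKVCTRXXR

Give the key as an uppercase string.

CHBH

  i= 0: O-M =  2 → C
  i= 1: G-Z =  7 → H
  i= 2: N-M =  1 → B
  i= 3: W-P =  7 → H
  i= 4: J-H =  2 → C
  i= 5: M-F =  7 → H
  i= 6: Z-Y =  1 → B
  i= 7: O-H =  7 → H
  i= 8: K-I =  2 → C
  i= 9: V-O =  7 → H
  i=10: C-B =  1 → B
  i=11: T-M =  7 → H
  i=12: R-P =  2 → C
  i=13: X-Q =  7 → H
  i=14: X-W =  1 → B
  i=15: R-K =  7 → H
  shifts repeat with period 4: CHBH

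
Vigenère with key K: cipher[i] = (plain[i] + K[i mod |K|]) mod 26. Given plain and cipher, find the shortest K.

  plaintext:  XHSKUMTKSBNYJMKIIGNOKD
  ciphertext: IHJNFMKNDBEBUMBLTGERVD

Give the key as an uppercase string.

LARD

  i= 0: I-X = 11 → L
  i= 1: H-H =  0 → A
  i= 2: J-S = 17 → R
  i= 3: N-K =  3 → D
  i= 4: F-U = 11 → L
  i= 5: M-M =  0 → A
  i= 6: K-T = 17 → R
  i= 7: N-K =  3 → D
  i= 8: D-S = 11 → L
  i= 9: B-B =  0 → A
  i=10: E-N = 17 → R
  i=11: B-Y =  3 → D
  i=12: U-J = 11 → L
  i=13: M-M =  0 → A
  i=14: B-K = 17 → R
  i=15: L-I =  3 → D
  i=16: T-I = 11 → L
  i=17: G-G =  0 → A
  i=18: E-N = 17 → R
  i=19: R-O =  3 → D
  i=20: V-K = 11 → L
  i=21: D-D =  0 → A
  shifts repeat with period 4: LARD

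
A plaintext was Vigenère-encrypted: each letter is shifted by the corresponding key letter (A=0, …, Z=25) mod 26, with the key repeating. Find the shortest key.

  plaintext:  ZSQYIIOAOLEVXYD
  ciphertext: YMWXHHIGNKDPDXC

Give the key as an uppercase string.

ZUGZZ

  i= 0: Y-Z = 25 → Z
  i= 1: M-S = 20 → U
  i= 2: W-Q =  6 → G
  i= 3: X-Y = 25 → Z
  i= 4: H-I = 25 → Z
  i= 5: H-I = 25 → Z
  i= 6: I-O = 20 → U
  i= 7: G-A =  6 → G
  i= 8: N-O = 25 → Z
  i= 9: K-L = 25 → Z
  i=10: D-E = 25 → Z
  i=11: P-V = 20 → U
  i=12: D-X =  6 → G
  i=13: X-Y = 25 → Z
  i=14: C-D = 25 → Z
  shifts repeat with period 5: ZUGZZ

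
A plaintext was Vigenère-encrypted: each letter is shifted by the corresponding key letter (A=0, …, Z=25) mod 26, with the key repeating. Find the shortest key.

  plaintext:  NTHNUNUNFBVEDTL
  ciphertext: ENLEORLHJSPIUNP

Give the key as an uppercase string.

  i= 0: E-N = 17 → R
  i= 1: N-T = 20 → U
  i= 2: L-H =  4 → E
  i= 3: E-N = 17 → R
  i= 4: O-U = 20 → U
  i= 5: R-N =  4 → E
  i= 6: L-U = 17 → R
  i= 7: H-N = 20 → U
  i= 8: J-F =  4 → E
  i= 9: S-B = 17 → R
  i=10: P-V = 20 → U
  i=11: I-E =  4 → E
  i=12: U-D = 17 → R
  i=13: N-T = 20 → U
  i=14: P-L =  4 → E
  shifts repeat with period 3: RUE

RUE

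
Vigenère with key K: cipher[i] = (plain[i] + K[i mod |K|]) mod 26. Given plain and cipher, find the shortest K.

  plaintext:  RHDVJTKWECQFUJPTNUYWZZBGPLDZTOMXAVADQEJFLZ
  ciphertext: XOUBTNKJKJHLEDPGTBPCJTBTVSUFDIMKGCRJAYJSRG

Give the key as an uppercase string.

  i= 0: X-R =  6 → G
  i= 1: O-H =  7 → H
  i= 2: U-D = 17 → R
  i= 3: B-V =  6 → G
  i= 4: T-J = 10 → K
  i= 5: N-T = 20 → U
  i= 6: K-K =  0 → A
  i= 7: J-W = 13 → N
  i= 8: K-E =  6 → G
  i= 9: J-C =  7 → H
  i=10: H-Q = 17 → R
  i=11: L-F =  6 → G
  i=12: E-U = 10 → K
  i=13: D-J = 20 → U
  i=14: P-P =  0 → A
  i=15: G-T = 13 → N
  i=16: T-N =  6 → G
  i=17: B-U =  7 → H
  i=18: P-Y = 17 → R
  i=19: C-W =  6 → G
  i=20: J-Z = 10 → K
  i=21: T-Z = 20 → U
  i=22: B-B =  0 → A
  i=23: T-G = 13 → N
  i=24: V-P =  6 → G
  i=25: S-L =  7 → H
  i=26: U-D = 17 → R
  i=27: F-Z =  6 → G
  i=28: D-T = 10 → K
  i=29: I-O = 20 → U
  i=30: M-M =  0 → A
  i=31: K-X = 13 → N
  i=32: G-A =  6 → G
  i=33: C-V =  7 → H
  i=34: R-A = 17 → R
  i=35: J-D =  6 → G
  i=36: A-Q = 10 → K
  i=37: Y-E = 20 → U
  i=38: J-J =  0 → A
  i=39: S-F = 13 → N
  i=40: R-L =  6 → G
  i=41: G-Z =  7 → H
  shifts repeat with period 8: GHRGKUAN

GHRGKUAN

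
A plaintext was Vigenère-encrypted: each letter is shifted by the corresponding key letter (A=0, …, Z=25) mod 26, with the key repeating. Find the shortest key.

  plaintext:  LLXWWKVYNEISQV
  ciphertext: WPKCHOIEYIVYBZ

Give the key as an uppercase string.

  i= 0: W-L = 11 → L
  i= 1: P-L =  4 → E
  i= 2: K-X = 13 → N
  i= 3: C-W =  6 → G
  i= 4: H-W = 11 → L
  i= 5: O-K =  4 → E
  i= 6: I-V = 13 → N
  i= 7: E-Y =  6 → G
  i= 8: Y-N = 11 → L
  i= 9: I-E =  4 → E
  i=10: V-I = 13 → N
  i=11: Y-S =  6 → G
  i=12: B-Q = 11 → L
  i=13: Z-V =  4 → E
  shifts repeat with period 4: LENG

LENG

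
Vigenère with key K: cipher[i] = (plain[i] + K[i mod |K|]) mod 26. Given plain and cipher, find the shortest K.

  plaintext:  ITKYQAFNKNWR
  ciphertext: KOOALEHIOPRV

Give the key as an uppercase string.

CVE

  i= 0: K-I =  2 → C
  i= 1: O-T = 21 → V
  i= 2: O-K =  4 → E
  i= 3: A-Y =  2 → C
  i= 4: L-Q = 21 → V
  i= 5: E-A =  4 → E
  i= 6: H-F =  2 → C
  i= 7: I-N = 21 → V
  i= 8: O-K =  4 → E
  i= 9: P-N =  2 → C
  i=10: R-W = 21 → V
  i=11: V-R =  4 → E
  shifts repeat with period 3: CVE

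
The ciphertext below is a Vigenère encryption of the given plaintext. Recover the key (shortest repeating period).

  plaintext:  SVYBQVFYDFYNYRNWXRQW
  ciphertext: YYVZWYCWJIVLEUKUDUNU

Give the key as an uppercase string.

GDXY

  i= 0: Y-S =  6 → G
  i= 1: Y-V =  3 → D
  i= 2: V-Y = 23 → X
  i= 3: Z-B = 24 → Y
  i= 4: W-Q =  6 → G
  i= 5: Y-V =  3 → D
  i= 6: C-F = 23 → X
  i= 7: W-Y = 24 → Y
  i= 8: J-D =  6 → G
  i= 9: I-F =  3 → D
  i=10: V-Y = 23 → X
  i=11: L-N = 24 → Y
  i=12: E-Y =  6 → G
  i=13: U-R =  3 → D
  i=14: K-N = 23 → X
  i=15: U-W = 24 → Y
  i=16: D-X =  6 → G
  i=17: U-R =  3 → D
  i=18: N-Q = 23 → X
  i=19: U-W = 24 → Y
  shifts repeat with period 4: GDXY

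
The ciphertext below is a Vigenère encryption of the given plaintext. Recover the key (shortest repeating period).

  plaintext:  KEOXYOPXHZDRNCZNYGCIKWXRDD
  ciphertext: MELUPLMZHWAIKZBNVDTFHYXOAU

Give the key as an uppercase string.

  i= 0: M-K =  2 → C
  i= 1: E-E =  0 → A
  i= 2: L-O = 23 → X
  i= 3: U-X = 23 → X
  i= 4: P-Y = 17 → R
  i= 5: L-O = 23 → X
  i= 6: M-P = 23 → X
  i= 7: Z-X =  2 → C
  i= 8: H-H =  0 → A
  i= 9: W-Z = 23 → X
  i=10: A-D = 23 → X
  i=11: I-R = 17 → R
  i=12: K-N = 23 → X
  i=13: Z-C = 23 → X
  i=14: B-Z =  2 → C
  i=15: N-N =  0 → A
  i=16: V-Y = 23 → X
  i=17: D-G = 23 → X
  i=18: T-C = 17 → R
  i=19: F-I = 23 → X
  i=20: H-K = 23 → X
  i=21: Y-W =  2 → C
  i=22: X-X =  0 → A
  i=23: O-R = 23 → X
  i=24: A-D = 23 → X
  i=25: U-D = 17 → R
  shifts repeat with period 7: CAXXRXX

CAXXRXX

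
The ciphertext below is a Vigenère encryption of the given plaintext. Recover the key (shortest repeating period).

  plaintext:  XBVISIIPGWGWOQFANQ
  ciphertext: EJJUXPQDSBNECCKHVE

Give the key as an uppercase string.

HIOMF

  i= 0: E-X =  7 → H
  i= 1: J-B =  8 → I
  i= 2: J-V = 14 → O
  i= 3: U-I = 12 → M
  i= 4: X-S =  5 → F
  i= 5: P-I =  7 → H
  i= 6: Q-I =  8 → I
  i= 7: D-P = 14 → O
  i= 8: S-G = 12 → M
  i= 9: B-W =  5 → F
  i=10: N-G =  7 → H
  i=11: E-W =  8 → I
  i=12: C-O = 14 → O
  i=13: C-Q = 12 → M
  i=14: K-F =  5 → F
  i=15: H-A =  7 → H
  i=16: V-N =  8 → I
  i=17: E-Q = 14 → O
  shifts repeat with period 5: HIOMF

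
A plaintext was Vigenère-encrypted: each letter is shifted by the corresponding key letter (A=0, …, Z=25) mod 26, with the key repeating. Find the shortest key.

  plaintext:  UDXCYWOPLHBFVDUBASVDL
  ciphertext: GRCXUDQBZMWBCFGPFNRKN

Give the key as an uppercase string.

MOFVWHC

  i= 0: G-U = 12 → M
  i= 1: R-D = 14 → O
  i= 2: C-X =  5 → F
  i= 3: X-C = 21 → V
  i= 4: U-Y = 22 → W
  i= 5: D-W =  7 → H
  i= 6: Q-O =  2 → C
  i= 7: B-P = 12 → M
  i= 8: Z-L = 14 → O
  i= 9: M-H =  5 → F
  i=10: W-B = 21 → V
  i=11: B-F = 22 → W
  i=12: C-V =  7 → H
  i=13: F-D =  2 → C
  i=14: G-U = 12 → M
  i=15: P-B = 14 → O
  i=16: F-A =  5 → F
  i=17: N-S = 21 → V
  i=18: R-V = 22 → W
  i=19: K-D =  7 → H
  i=20: N-L =  2 → C
  shifts repeat with period 7: MOFVWHC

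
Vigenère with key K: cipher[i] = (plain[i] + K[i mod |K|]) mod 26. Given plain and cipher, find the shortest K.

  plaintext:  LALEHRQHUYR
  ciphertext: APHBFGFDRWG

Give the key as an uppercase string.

  i= 0: A-L = 15 → P
  i= 1: P-A = 15 → P
  i= 2: H-L = 22 → W
  i= 3: B-E = 23 → X
  i= 4: F-H = 24 → Y
  i= 5: G-R = 15 → P
  i= 6: F-Q = 15 → P
  i= 7: D-H = 22 → W
  i= 8: R-U = 23 → X
  i= 9: W-Y = 24 → Y
  i=10: G-R = 15 → P
  shifts repeat with period 5: PPWXY

PPWXY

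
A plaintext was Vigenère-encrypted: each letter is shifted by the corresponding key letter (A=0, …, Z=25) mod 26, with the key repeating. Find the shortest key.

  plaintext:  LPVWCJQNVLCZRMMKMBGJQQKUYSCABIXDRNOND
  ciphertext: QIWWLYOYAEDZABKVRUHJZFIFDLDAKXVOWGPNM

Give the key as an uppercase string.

FTBAJPYL

  i= 0: Q-L =  5 → F
  i= 1: I-P = 19 → T
  i= 2: W-V =  1 → B
  i= 3: W-W =  0 → A
  i= 4: L-C =  9 → J
  i= 5: Y-J = 15 → P
  i= 6: O-Q = 24 → Y
  i= 7: Y-N = 11 → L
  i= 8: A-V =  5 → F
  i= 9: E-L = 19 → T
  i=10: D-C =  1 → B
  i=11: Z-Z =  0 → A
  i=12: A-R =  9 → J
  i=13: B-M = 15 → P
  i=14: K-M = 24 → Y
  i=15: V-K = 11 → L
  i=16: R-M =  5 → F
  i=17: U-B = 19 → T
  i=18: H-G =  1 → B
  i=19: J-J =  0 → A
  i=20: Z-Q =  9 → J
  i=21: F-Q = 15 → P
  i=22: I-K = 24 → Y
  i=23: F-U = 11 → L
  i=24: D-Y =  5 → F
  i=25: L-S = 19 → T
  i=26: D-C =  1 → B
  i=27: A-A =  0 → A
  i=28: K-B =  9 → J
  i=29: X-I = 15 → P
  i=30: V-X = 24 → Y
  i=31: O-D = 11 → L
  i=32: W-R =  5 → F
  i=33: G-N = 19 → T
  i=34: P-O =  1 → B
  i=35: N-N =  0 → A
  i=36: M-D =  9 → J
  shifts repeat with period 8: FTBAJPYL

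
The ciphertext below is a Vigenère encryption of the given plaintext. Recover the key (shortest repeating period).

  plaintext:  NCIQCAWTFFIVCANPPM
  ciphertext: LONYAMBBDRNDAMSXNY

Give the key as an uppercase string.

YMFI

  i= 0: L-N = 24 → Y
  i= 1: O-C = 12 → M
  i= 2: N-I =  5 → F
  i= 3: Y-Q =  8 → I
  i= 4: A-C = 24 → Y
  i= 5: M-A = 12 → M
  i= 6: B-W =  5 → F
  i= 7: B-T =  8 → I
  i= 8: D-F = 24 → Y
  i= 9: R-F = 12 → M
  i=10: N-I =  5 → F
  i=11: D-V =  8 → I
  i=12: A-C = 24 → Y
  i=13: M-A = 12 → M
  i=14: S-N =  5 → F
  i=15: X-P =  8 → I
  i=16: N-P = 24 → Y
  i=17: Y-M = 12 → M
  shifts repeat with period 4: YMFI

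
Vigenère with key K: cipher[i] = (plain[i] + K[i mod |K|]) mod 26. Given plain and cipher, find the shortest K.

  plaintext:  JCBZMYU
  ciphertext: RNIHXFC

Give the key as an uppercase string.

ILH

  i= 0: R-J =  8 → I
  i= 1: N-C = 11 → L
  i= 2: I-B =  7 → H
  i= 3: H-Z =  8 → I
  i= 4: X-M = 11 → L
  i= 5: F-Y =  7 → H
  i= 6: C-U =  8 → I
  shifts repeat with period 3: ILH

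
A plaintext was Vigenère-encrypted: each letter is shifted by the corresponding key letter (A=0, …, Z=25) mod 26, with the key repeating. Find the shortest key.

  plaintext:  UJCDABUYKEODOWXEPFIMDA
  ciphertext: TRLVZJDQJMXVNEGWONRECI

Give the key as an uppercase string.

  i= 0: T-U = 25 → Z
  i= 1: R-J =  8 → I
  i= 2: L-C =  9 → J
  i= 3: V-D = 18 → S
  i= 4: Z-A = 25 → Z
  i= 5: J-B =  8 → I
  i= 6: D-U =  9 → J
  i= 7: Q-Y = 18 → S
  i= 8: J-K = 25 → Z
  i= 9: M-E =  8 → I
  i=10: X-O =  9 → J
  i=11: V-D = 18 → S
  i=12: N-O = 25 → Z
  i=13: E-W =  8 → I
  i=14: G-X =  9 → J
  i=15: W-E = 18 → S
  i=16: O-P = 25 → Z
  i=17: N-F =  8 → I
  i=18: R-I =  9 → J
  i=19: E-M = 18 → S
  i=20: C-D = 25 → Z
  i=21: I-A =  8 → I
  shifts repeat with period 4: ZIJS

ZIJS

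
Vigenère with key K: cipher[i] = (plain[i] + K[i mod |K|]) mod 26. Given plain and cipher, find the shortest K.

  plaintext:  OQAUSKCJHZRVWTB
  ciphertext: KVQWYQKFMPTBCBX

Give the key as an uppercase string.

WFQCGGI

  i= 0: K-O = 22 → W
  i= 1: V-Q =  5 → F
  i= 2: Q-A = 16 → Q
  i= 3: W-U =  2 → C
  i= 4: Y-S =  6 → G
  i= 5: Q-K =  6 → G
  i= 6: K-C =  8 → I
  i= 7: F-J = 22 → W
  i= 8: M-H =  5 → F
  i= 9: P-Z = 16 → Q
  i=10: T-R =  2 → C
  i=11: B-V =  6 → G
  i=12: C-W =  6 → G
  i=13: B-T =  8 → I
  i=14: X-B = 22 → W
  shifts repeat with period 7: WFQCGGI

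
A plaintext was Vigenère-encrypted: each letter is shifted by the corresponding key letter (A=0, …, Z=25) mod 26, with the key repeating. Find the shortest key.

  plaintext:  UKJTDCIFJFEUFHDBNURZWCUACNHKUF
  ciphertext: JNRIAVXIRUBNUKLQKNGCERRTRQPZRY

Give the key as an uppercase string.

  i= 0: J-U = 15 → P
  i= 1: N-K =  3 → D
  i= 2: R-J =  8 → I
  i= 3: I-T = 15 → P
  i= 4: A-D = 23 → X
  i= 5: V-C = 19 → T
  i= 6: X-I = 15 → P
  i= 7: I-F =  3 → D
  i= 8: R-J =  8 → I
  i= 9: U-F = 15 → P
  i=10: B-E = 23 → X
  i=11: N-U = 19 → T
  i=12: U-F = 15 → P
  i=13: K-H =  3 → D
  i=14: L-D =  8 → I
  i=15: Q-B = 15 → P
  i=16: K-N = 23 → X
  i=17: N-U = 19 → T
  i=18: G-R = 15 → P
  i=19: C-Z =  3 → D
  i=20: E-W =  8 → I
  i=21: R-C = 15 → P
  i=22: R-U = 23 → X
  i=23: T-A = 19 → T
  i=24: R-C = 15 → P
  i=25: Q-N =  3 → D
  i=26: P-H =  8 → I
  i=27: Z-K = 15 → P
  i=28: R-U = 23 → X
  i=29: Y-F = 19 → T
  shifts repeat with period 6: PDIPXT

PDIPXT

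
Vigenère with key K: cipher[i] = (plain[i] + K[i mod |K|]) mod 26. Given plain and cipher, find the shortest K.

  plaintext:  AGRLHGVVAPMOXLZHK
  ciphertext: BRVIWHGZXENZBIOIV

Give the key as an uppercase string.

BLEXP

  i= 0: B-A =  1 → B
  i= 1: R-G = 11 → L
  i= 2: V-R =  4 → E
  i= 3: I-L = 23 → X
  i= 4: W-H = 15 → P
  i= 5: H-G =  1 → B
  i= 6: G-V = 11 → L
  i= 7: Z-V =  4 → E
  i= 8: X-A = 23 → X
  i= 9: E-P = 15 → P
  i=10: N-M =  1 → B
  i=11: Z-O = 11 → L
  i=12: B-X =  4 → E
  i=13: I-L = 23 → X
  i=14: O-Z = 15 → P
  i=15: I-H =  1 → B
  i=16: V-K = 11 → L
  shifts repeat with period 5: BLEXP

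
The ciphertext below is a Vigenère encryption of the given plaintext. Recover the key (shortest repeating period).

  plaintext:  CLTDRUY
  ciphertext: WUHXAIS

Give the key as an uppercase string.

UJO

  i= 0: W-C = 20 → U
  i= 1: U-L =  9 → J
  i= 2: H-T = 14 → O
  i= 3: X-D = 20 → U
  i= 4: A-R =  9 → J
  i= 5: I-U = 14 → O
  i= 6: S-Y = 20 → U
  shifts repeat with period 3: UJO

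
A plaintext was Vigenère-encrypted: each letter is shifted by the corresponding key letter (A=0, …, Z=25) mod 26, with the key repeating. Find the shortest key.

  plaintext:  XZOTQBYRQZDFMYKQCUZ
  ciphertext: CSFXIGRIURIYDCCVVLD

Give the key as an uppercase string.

FTRES

  i= 0: C-X =  5 → F
  i= 1: S-Z = 19 → T
  i= 2: F-O = 17 → R
  i= 3: X-T =  4 → E
  i= 4: I-Q = 18 → S
  i= 5: G-B =  5 → F
  i= 6: R-Y = 19 → T
  i= 7: I-R = 17 → R
  i= 8: U-Q =  4 → E
  i= 9: R-Z = 18 → S
  i=10: I-D =  5 → F
  i=11: Y-F = 19 → T
  i=12: D-M = 17 → R
  i=13: C-Y =  4 → E
  i=14: C-K = 18 → S
  i=15: V-Q =  5 → F
  i=16: V-C = 19 → T
  i=17: L-U = 17 → R
  i=18: D-Z =  4 → E
  shifts repeat with period 5: FTRES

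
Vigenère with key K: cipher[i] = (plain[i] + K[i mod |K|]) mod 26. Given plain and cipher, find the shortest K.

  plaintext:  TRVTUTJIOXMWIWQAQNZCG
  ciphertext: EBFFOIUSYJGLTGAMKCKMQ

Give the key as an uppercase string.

  i= 0: E-T = 11 → L
  i= 1: B-R = 10 → K
  i= 2: F-V = 10 → K
  i= 3: F-T = 12 → M
  i= 4: O-U = 20 → U
  i= 5: I-T = 15 → P
  i= 6: U-J = 11 → L
  i= 7: S-I = 10 → K
  i= 8: Y-O = 10 → K
  i= 9: J-X = 12 → M
  i=10: G-M = 20 → U
  i=11: L-W = 15 → P
  i=12: T-I = 11 → L
  i=13: G-W = 10 → K
  i=14: A-Q = 10 → K
  i=15: M-A = 12 → M
  i=16: K-Q = 20 → U
  i=17: C-N = 15 → P
  i=18: K-Z = 11 → L
  i=19: M-C = 10 → K
  i=20: Q-G = 10 → K
  shifts repeat with period 6: LKKMUP

LKKMUP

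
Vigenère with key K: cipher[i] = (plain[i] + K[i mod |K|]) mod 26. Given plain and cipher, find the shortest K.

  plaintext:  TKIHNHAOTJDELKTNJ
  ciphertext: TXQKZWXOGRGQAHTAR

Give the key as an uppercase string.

  i= 0: T-T =  0 → A
  i= 1: X-K = 13 → N
  i= 2: Q-I =  8 → I
  i= 3: K-H =  3 → D
  i= 4: Z-N = 12 → M
  i= 5: W-H = 15 → P
  i= 6: X-A = 23 → X
  i= 7: O-O =  0 → A
  i= 8: G-T = 13 → N
  i= 9: R-J =  8 → I
  i=10: G-D =  3 → D
  i=11: Q-E = 12 → M
  i=12: A-L = 15 → P
  i=13: H-K = 23 → X
  i=14: T-T =  0 → A
  i=15: A-N = 13 → N
  i=16: R-J =  8 → I
  shifts repeat with period 7: ANIDMPX

ANIDMPX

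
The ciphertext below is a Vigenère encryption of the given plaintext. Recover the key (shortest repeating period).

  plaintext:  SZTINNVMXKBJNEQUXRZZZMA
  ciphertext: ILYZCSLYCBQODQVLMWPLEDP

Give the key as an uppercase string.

QMFRPF

  i= 0: I-S = 16 → Q
  i= 1: L-Z = 12 → M
  i= 2: Y-T =  5 → F
  i= 3: Z-I = 17 → R
  i= 4: C-N = 15 → P
  i= 5: S-N =  5 → F
  i= 6: L-V = 16 → Q
  i= 7: Y-M = 12 → M
  i= 8: C-X =  5 → F
  i= 9: B-K = 17 → R
  i=10: Q-B = 15 → P
  i=11: O-J =  5 → F
  i=12: D-N = 16 → Q
  i=13: Q-E = 12 → M
  i=14: V-Q =  5 → F
  i=15: L-U = 17 → R
  i=16: M-X = 15 → P
  i=17: W-R =  5 → F
  i=18: P-Z = 16 → Q
  i=19: L-Z = 12 → M
  i=20: E-Z =  5 → F
  i=21: D-M = 17 → R
  i=22: P-A = 15 → P
  shifts repeat with period 6: QMFRPF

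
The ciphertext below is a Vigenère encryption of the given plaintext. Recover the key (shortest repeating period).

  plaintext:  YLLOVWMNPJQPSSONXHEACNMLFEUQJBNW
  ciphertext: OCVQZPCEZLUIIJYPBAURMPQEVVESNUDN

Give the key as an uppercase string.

QRKCET

  i= 0: O-Y = 16 → Q
  i= 1: C-L = 17 → R
  i= 2: V-L = 10 → K
  i= 3: Q-O =  2 → C
  i= 4: Z-V =  4 → E
  i= 5: P-W = 19 → T
  i= 6: C-M = 16 → Q
  i= 7: E-N = 17 → R
  i= 8: Z-P = 10 → K
  i= 9: L-J =  2 → C
  i=10: U-Q =  4 → E
  i=11: I-P = 19 → T
  i=12: I-S = 16 → Q
  i=13: J-S = 17 → R
  i=14: Y-O = 10 → K
  i=15: P-N =  2 → C
  i=16: B-X =  4 → E
  i=17: A-H = 19 → T
  i=18: U-E = 16 → Q
  i=19: R-A = 17 → R
  i=20: M-C = 10 → K
  i=21: P-N =  2 → C
  i=22: Q-M =  4 → E
  i=23: E-L = 19 → T
  i=24: V-F = 16 → Q
  i=25: V-E = 17 → R
  i=26: E-U = 10 → K
  i=27: S-Q =  2 → C
  i=28: N-J =  4 → E
  i=29: U-B = 19 → T
  i=30: D-N = 16 → Q
  i=31: N-W = 17 → R
  shifts repeat with period 6: QRKCET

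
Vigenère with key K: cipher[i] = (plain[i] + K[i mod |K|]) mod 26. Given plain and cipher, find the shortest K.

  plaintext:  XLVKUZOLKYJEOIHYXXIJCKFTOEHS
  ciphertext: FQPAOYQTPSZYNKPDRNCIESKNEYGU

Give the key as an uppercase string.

  i= 0: F-X =  8 → I
  i= 1: Q-L =  5 → F
  i= 2: P-V = 20 → U
  i= 3: A-K = 16 → Q
  i= 4: O-U = 20 → U
  i= 5: Y-Z = 25 → Z
  i= 6: Q-O =  2 → C
  i= 7: T-L =  8 → I
  i= 8: P-K =  5 → F
  i= 9: S-Y = 20 → U
  i=10: Z-J = 16 → Q
  i=11: Y-E = 20 → U
  i=12: N-O = 25 → Z
  i=13: K-I =  2 → C
  i=14: P-H =  8 → I
  i=15: D-Y =  5 → F
  i=16: R-X = 20 → U
  i=17: N-X = 16 → Q
  i=18: C-I = 20 → U
  i=19: I-J = 25 → Z
  i=20: E-C =  2 → C
  i=21: S-K =  8 → I
  i=22: K-F =  5 → F
  i=23: N-T = 20 → U
  i=24: E-O = 16 → Q
  i=25: Y-E = 20 → U
  i=26: G-H = 25 → Z
  i=27: U-S =  2 → C
  shifts repeat with period 7: IFUQUZC

IFUQUZC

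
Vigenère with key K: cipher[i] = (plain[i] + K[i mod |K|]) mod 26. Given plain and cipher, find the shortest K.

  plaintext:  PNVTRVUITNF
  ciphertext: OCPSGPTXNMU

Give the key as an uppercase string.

  i= 0: O-P = 25 → Z
  i= 1: C-N = 15 → P
  i= 2: P-V = 20 → U
  i= 3: S-T = 25 → Z
  i= 4: G-R = 15 → P
  i= 5: P-V = 20 → U
  i= 6: T-U = 25 → Z
  i= 7: X-I = 15 → P
  i= 8: N-T = 20 → U
  i= 9: M-N = 25 → Z
  i=10: U-F = 15 → P
  shifts repeat with period 3: ZPU

ZPU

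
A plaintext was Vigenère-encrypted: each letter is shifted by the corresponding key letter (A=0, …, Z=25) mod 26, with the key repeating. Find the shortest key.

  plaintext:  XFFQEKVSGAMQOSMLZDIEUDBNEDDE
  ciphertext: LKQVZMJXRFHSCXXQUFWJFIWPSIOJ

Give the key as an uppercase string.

OFLFVC

  i= 0: L-X = 14 → O
  i= 1: K-F =  5 → F
  i= 2: Q-F = 11 → L
  i= 3: V-Q =  5 → F
  i= 4: Z-E = 21 → V
  i= 5: M-K =  2 → C
  i= 6: J-V = 14 → O
  i= 7: X-S =  5 → F
  i= 8: R-G = 11 → L
  i= 9: F-A =  5 → F
  i=10: H-M = 21 → V
  i=11: S-Q =  2 → C
  i=12: C-O = 14 → O
  i=13: X-S =  5 → F
  i=14: X-M = 11 → L
  i=15: Q-L =  5 → F
  i=16: U-Z = 21 → V
  i=17: F-D =  2 → C
  i=18: W-I = 14 → O
  i=19: J-E =  5 → F
  i=20: F-U = 11 → L
  i=21: I-D =  5 → F
  i=22: W-B = 21 → V
  i=23: P-N =  2 → C
  i=24: S-E = 14 → O
  i=25: I-D =  5 → F
  i=26: O-D = 11 → L
  i=27: J-E =  5 → F
  shifts repeat with period 6: OFLFVC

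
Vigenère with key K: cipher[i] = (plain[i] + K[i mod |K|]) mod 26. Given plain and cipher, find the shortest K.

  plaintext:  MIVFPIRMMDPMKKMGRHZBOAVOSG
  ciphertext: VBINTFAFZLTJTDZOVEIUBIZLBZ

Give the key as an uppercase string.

JTNIEX

  i= 0: V-M =  9 → J
  i= 1: B-I = 19 → T
  i= 2: I-V = 13 → N
  i= 3: N-F =  8 → I
  i= 4: T-P =  4 → E
  i= 5: F-I = 23 → X
  i= 6: A-R =  9 → J
  i= 7: F-M = 19 → T
  i= 8: Z-M = 13 → N
  i= 9: L-D =  8 → I
  i=10: T-P =  4 → E
  i=11: J-M = 23 → X
  i=12: T-K =  9 → J
  i=13: D-K = 19 → T
  i=14: Z-M = 13 → N
  i=15: O-G =  8 → I
  i=16: V-R =  4 → E
  i=17: E-H = 23 → X
  i=18: I-Z =  9 → J
  i=19: U-B = 19 → T
  i=20: B-O = 13 → N
  i=21: I-A =  8 → I
  i=22: Z-V =  4 → E
  i=23: L-O = 23 → X
  i=24: B-S =  9 → J
  i=25: Z-G = 19 → T
  shifts repeat with period 6: JTNIEX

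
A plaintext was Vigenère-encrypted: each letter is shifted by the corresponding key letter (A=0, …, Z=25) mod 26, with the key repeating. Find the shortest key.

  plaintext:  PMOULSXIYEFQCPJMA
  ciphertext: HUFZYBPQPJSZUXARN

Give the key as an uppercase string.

  i= 0: H-P = 18 → S
  i= 1: U-M =  8 → I
  i= 2: F-O = 17 → R
  i= 3: Z-U =  5 → F
  i= 4: Y-L = 13 → N
  i= 5: B-S =  9 → J
  i= 6: P-X = 18 → S
  i= 7: Q-I =  8 → I
  i= 8: P-Y = 17 → R
  i= 9: J-E =  5 → F
  i=10: S-F = 13 → N
  i=11: Z-Q =  9 → J
  i=12: U-C = 18 → S
  i=13: X-P =  8 → I
  i=14: A-J = 17 → R
  i=15: R-M =  5 → F
  i=16: N-A = 13 → N
  shifts repeat with period 6: SIRFNJ

SIRFNJ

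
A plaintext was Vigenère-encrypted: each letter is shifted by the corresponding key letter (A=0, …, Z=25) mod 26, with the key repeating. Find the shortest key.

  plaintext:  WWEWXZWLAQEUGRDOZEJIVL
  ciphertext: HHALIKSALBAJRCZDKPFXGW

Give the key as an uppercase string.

  i= 0: H-W = 11 → L
  i= 1: H-W = 11 → L
  i= 2: A-E = 22 → W
  i= 3: L-W = 15 → P
  i= 4: I-X = 11 → L
  i= 5: K-Z = 11 → L
  i= 6: S-W = 22 → W
  i= 7: A-L = 15 → P
  i= 8: L-A = 11 → L
  i= 9: B-Q = 11 → L
  i=10: A-E = 22 → W
  i=11: J-U = 15 → P
  i=12: R-G = 11 → L
  i=13: C-R = 11 → L
  i=14: Z-D = 22 → W
  i=15: D-O = 15 → P
  i=16: K-Z = 11 → L
  i=17: P-E = 11 → L
  i=18: F-J = 22 → W
  i=19: X-I = 15 → P
  i=20: G-V = 11 → L
  i=21: W-L = 11 → L
  shifts repeat with period 4: LLWP

LLWP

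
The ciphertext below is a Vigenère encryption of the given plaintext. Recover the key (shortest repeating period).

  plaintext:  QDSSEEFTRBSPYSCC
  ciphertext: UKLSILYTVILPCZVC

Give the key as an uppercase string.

EHTA

  i= 0: U-Q =  4 → E
  i= 1: K-D =  7 → H
  i= 2: L-S = 19 → T
  i= 3: S-S =  0 → A
  i= 4: I-E =  4 → E
  i= 5: L-E =  7 → H
  i= 6: Y-F = 19 → T
  i= 7: T-T =  0 → A
  i= 8: V-R =  4 → E
  i= 9: I-B =  7 → H
  i=10: L-S = 19 → T
  i=11: P-P =  0 → A
  i=12: C-Y =  4 → E
  i=13: Z-S =  7 → H
  i=14: V-C = 19 → T
  i=15: C-C =  0 → A
  shifts repeat with period 4: EHTA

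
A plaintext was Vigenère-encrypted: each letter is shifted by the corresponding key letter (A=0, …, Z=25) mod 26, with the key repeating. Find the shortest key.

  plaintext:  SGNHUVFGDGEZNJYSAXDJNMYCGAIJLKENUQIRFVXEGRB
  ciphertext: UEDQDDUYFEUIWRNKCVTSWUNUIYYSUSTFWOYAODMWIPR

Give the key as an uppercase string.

CYQJJIPS

  i= 0: U-S =  2 → C
  i= 1: E-G = 24 → Y
  i= 2: D-N = 16 → Q
  i= 3: Q-H =  9 → J
  i= 4: D-U =  9 → J
  i= 5: D-V =  8 → I
  i= 6: U-F = 15 → P
  i= 7: Y-G = 18 → S
  i= 8: F-D =  2 → C
  i= 9: E-G = 24 → Y
  i=10: U-E = 16 → Q
  i=11: I-Z =  9 → J
  i=12: W-N =  9 → J
  i=13: R-J =  8 → I
  i=14: N-Y = 15 → P
  i=15: K-S = 18 → S
  i=16: C-A =  2 → C
  i=17: V-X = 24 → Y
  i=18: T-D = 16 → Q
  i=19: S-J =  9 → J
  i=20: W-N =  9 → J
  i=21: U-M =  8 → I
  i=22: N-Y = 15 → P
  i=23: U-C = 18 → S
  i=24: I-G =  2 → C
  i=25: Y-A = 24 → Y
  i=26: Y-I = 16 → Q
  i=27: S-J =  9 → J
  i=28: U-L =  9 → J
  i=29: S-K =  8 → I
  i=30: T-E = 15 → P
  i=31: F-N = 18 → S
  i=32: W-U =  2 → C
  i=33: O-Q = 24 → Y
  i=34: Y-I = 16 → Q
  i=35: A-R =  9 → J
  i=36: O-F =  9 → J
  i=37: D-V =  8 → I
  i=38: M-X = 15 → P
  i=39: W-E = 18 → S
  i=40: I-G =  2 → C
  i=41: P-R = 24 → Y
  i=42: R-B = 16 → Q
  shifts repeat with period 8: CYQJJIPS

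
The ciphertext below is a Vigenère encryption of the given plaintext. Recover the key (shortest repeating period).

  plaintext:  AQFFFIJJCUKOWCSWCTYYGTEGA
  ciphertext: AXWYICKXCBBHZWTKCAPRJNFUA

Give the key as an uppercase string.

  i= 0: A-A =  0 → A
  i= 1: X-Q =  7 → H
  i= 2: W-F = 17 → R
  i= 3: Y-F = 19 → T
  i= 4: I-F =  3 → D
  i= 5: C-I = 20 → U
  i= 6: K-J =  1 → B
  i= 7: X-J = 14 → O
  i= 8: C-C =  0 → A
  i= 9: B-U =  7 → H
  i=10: B-K = 17 → R
  i=11: H-O = 19 → T
  i=12: Z-W =  3 → D
  i=13: W-C = 20 → U
  i=14: T-S =  1 → B
  i=15: K-W = 14 → O
  i=16: C-C =  0 → A
  i=17: A-T =  7 → H
  i=18: P-Y = 17 → R
  i=19: R-Y = 19 → T
  i=20: J-G =  3 → D
  i=21: N-T = 20 → U
  i=22: F-E =  1 → B
  i=23: U-G = 14 → O
  i=24: A-A =  0 → A
  shifts repeat with period 8: AHRTDUBO

AHRTDUBO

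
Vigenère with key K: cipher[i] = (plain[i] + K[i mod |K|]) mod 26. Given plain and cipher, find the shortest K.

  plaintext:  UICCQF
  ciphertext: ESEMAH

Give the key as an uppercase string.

  i= 0: E-U = 10 → K
  i= 1: S-I = 10 → K
  i= 2: E-C =  2 → C
  i= 3: M-C = 10 → K
  i= 4: A-Q = 10 → K
  i= 5: H-F =  2 → C
  shifts repeat with period 3: KKC

KKC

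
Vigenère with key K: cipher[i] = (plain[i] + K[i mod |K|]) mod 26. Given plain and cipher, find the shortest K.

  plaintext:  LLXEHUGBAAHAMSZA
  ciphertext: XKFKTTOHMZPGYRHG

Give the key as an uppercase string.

MZIG

  i= 0: X-L = 12 → M
  i= 1: K-L = 25 → Z
  i= 2: F-X =  8 → I
  i= 3: K-E =  6 → G
  i= 4: T-H = 12 → M
  i= 5: T-U = 25 → Z
  i= 6: O-G =  8 → I
  i= 7: H-B =  6 → G
  i= 8: M-A = 12 → M
  i= 9: Z-A = 25 → Z
  i=10: P-H =  8 → I
  i=11: G-A =  6 → G
  i=12: Y-M = 12 → M
  i=13: R-S = 25 → Z
  i=14: H-Z =  8 → I
  i=15: G-A =  6 → G
  shifts repeat with period 4: MZIG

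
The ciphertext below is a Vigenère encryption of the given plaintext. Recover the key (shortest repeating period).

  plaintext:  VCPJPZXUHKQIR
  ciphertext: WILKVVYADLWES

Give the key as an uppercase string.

BGW

  i= 0: W-V =  1 → B
  i= 1: I-C =  6 → G
  i= 2: L-P = 22 → W
  i= 3: K-J =  1 → B
  i= 4: V-P =  6 → G
  i= 5: V-Z = 22 → W
  i= 6: Y-X =  1 → B
  i= 7: A-U =  6 → G
  i= 8: D-H = 22 → W
  i= 9: L-K =  1 → B
  i=10: W-Q =  6 → G
  i=11: E-I = 22 → W
  i=12: S-R =  1 → B
  shifts repeat with period 3: BGW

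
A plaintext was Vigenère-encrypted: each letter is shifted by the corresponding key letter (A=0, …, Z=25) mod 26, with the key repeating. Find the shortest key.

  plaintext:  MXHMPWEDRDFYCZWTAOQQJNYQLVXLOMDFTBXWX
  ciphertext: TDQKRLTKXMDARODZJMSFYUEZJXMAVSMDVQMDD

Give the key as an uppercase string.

  i= 0: T-M =  7 → H
  i= 1: D-X =  6 → G
  i= 2: Q-H =  9 → J
  i= 3: K-M = 24 → Y
  i= 4: R-P =  2 → C
  i= 5: L-W = 15 → P
  i= 6: T-E = 15 → P
  i= 7: K-D =  7 → H
  i= 8: X-R =  6 → G
  i= 9: M-D =  9 → J
  i=10: D-F = 24 → Y
  i=11: A-Y =  2 → C
  i=12: R-C = 15 → P
  i=13: O-Z = 15 → P
  i=14: D-W =  7 → H
  i=15: Z-T =  6 → G
  i=16: J-A =  9 → J
  i=17: M-O = 24 → Y
  i=18: S-Q =  2 → C
  i=19: F-Q = 15 → P
  i=20: Y-J = 15 → P
  i=21: U-N =  7 → H
  i=22: E-Y =  6 → G
  i=23: Z-Q =  9 → J
  i=24: J-L = 24 → Y
  i=25: X-V =  2 → C
  i=26: M-X = 15 → P
  i=27: A-L = 15 → P
  i=28: V-O =  7 → H
  i=29: S-M =  6 → G
  i=30: M-D =  9 → J
  i=31: D-F = 24 → Y
  i=32: V-T =  2 → C
  i=33: Q-B = 15 → P
  i=34: M-X = 15 → P
  i=35: D-W =  7 → H
  i=36: D-X =  6 → G
  shifts repeat with period 7: HGJYCPP

HGJYCPP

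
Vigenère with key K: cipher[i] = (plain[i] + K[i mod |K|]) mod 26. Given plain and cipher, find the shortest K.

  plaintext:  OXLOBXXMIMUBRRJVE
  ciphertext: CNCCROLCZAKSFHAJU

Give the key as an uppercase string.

  i= 0: C-O = 14 → O
  i= 1: N-X = 16 → Q
  i= 2: C-L = 17 → R
  i= 3: C-O = 14 → O
  i= 4: R-B = 16 → Q
  i= 5: O-X = 17 → R
  i= 6: L-X = 14 → O
  i= 7: C-M = 16 → Q
  i= 8: Z-I = 17 → R
  i= 9: A-M = 14 → O
  i=10: K-U = 16 → Q
  i=11: S-B = 17 → R
  i=12: F-R = 14 → O
  i=13: H-R = 16 → Q
  i=14: A-J = 17 → R
  i=15: J-V = 14 → O
  i=16: U-E = 16 → Q
  shifts repeat with period 3: OQR

OQR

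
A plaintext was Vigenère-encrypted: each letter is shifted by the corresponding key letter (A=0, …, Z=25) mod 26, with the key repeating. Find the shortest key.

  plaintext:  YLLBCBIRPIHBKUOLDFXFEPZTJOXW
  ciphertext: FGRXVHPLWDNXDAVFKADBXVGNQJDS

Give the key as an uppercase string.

HVGWTGHU

  i= 0: F-Y =  7 → H
  i= 1: G-L = 21 → V
  i= 2: R-L =  6 → G
  i= 3: X-B = 22 → W
  i= 4: V-C = 19 → T
  i= 5: H-B =  6 → G
  i= 6: P-I =  7 → H
  i= 7: L-R = 20 → U
  i= 8: W-P =  7 → H
  i= 9: D-I = 21 → V
  i=10: N-H =  6 → G
  i=11: X-B = 22 → W
  i=12: D-K = 19 → T
  i=13: A-U =  6 → G
  i=14: V-O =  7 → H
  i=15: F-L = 20 → U
  i=16: K-D =  7 → H
  i=17: A-F = 21 → V
  i=18: D-X =  6 → G
  i=19: B-F = 22 → W
  i=20: X-E = 19 → T
  i=21: V-P =  6 → G
  i=22: G-Z =  7 → H
  i=23: N-T = 20 → U
  i=24: Q-J =  7 → H
  i=25: J-O = 21 → V
  i=26: D-X =  6 → G
  i=27: S-W = 22 → W
  shifts repeat with period 8: HVGWTGHU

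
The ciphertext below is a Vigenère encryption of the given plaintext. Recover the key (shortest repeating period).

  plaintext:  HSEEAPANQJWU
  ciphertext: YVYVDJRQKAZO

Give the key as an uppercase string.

  i= 0: Y-H = 17 → R
  i= 1: V-S =  3 → D
  i= 2: Y-E = 20 → U
  i= 3: V-E = 17 → R
  i= 4: D-A =  3 → D
  i= 5: J-P = 20 → U
  i= 6: R-A = 17 → R
  i= 7: Q-N =  3 → D
  i= 8: K-Q = 20 → U
  i= 9: A-J = 17 → R
  i=10: Z-W =  3 → D
  i=11: O-U = 20 → U
  shifts repeat with period 3: RDU

RDU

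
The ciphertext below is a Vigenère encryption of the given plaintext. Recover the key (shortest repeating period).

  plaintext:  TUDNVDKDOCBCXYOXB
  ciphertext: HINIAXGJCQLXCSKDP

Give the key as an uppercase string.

OOKVFUWG

  i= 0: H-T = 14 → O
  i= 1: I-U = 14 → O
  i= 2: N-D = 10 → K
  i= 3: I-N = 21 → V
  i= 4: A-V =  5 → F
  i= 5: X-D = 20 → U
  i= 6: G-K = 22 → W
  i= 7: J-D =  6 → G
  i= 8: C-O = 14 → O
  i= 9: Q-C = 14 → O
  i=10: L-B = 10 → K
  i=11: X-C = 21 → V
  i=12: C-X =  5 → F
  i=13: S-Y = 20 → U
  i=14: K-O = 22 → W
  i=15: D-X =  6 → G
  i=16: P-B = 14 → O
  shifts repeat with period 8: OOKVFUWG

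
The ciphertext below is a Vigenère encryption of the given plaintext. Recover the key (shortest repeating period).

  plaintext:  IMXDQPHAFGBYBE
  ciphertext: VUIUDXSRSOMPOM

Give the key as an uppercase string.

  i= 0: V-I = 13 → N
  i= 1: U-M =  8 → I
  i= 2: I-X = 11 → L
  i= 3: U-D = 17 → R
  i= 4: D-Q = 13 → N
  i= 5: X-P =  8 → I
  i= 6: S-H = 11 → L
  i= 7: R-A = 17 → R
  i= 8: S-F = 13 → N
  i= 9: O-G =  8 → I
  i=10: M-B = 11 → L
  i=11: P-Y = 17 → R
  i=12: O-B = 13 → N
  i=13: M-E =  8 → I
  shifts repeat with period 4: NILR

NILR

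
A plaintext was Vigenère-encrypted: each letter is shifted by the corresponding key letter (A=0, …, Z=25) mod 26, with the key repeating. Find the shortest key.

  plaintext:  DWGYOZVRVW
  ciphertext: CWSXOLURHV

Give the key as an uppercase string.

ZAM

  i= 0: C-D = 25 → Z
  i= 1: W-W =  0 → A
  i= 2: S-G = 12 → M
  i= 3: X-Y = 25 → Z
  i= 4: O-O =  0 → A
  i= 5: L-Z = 12 → M
  i= 6: U-V = 25 → Z
  i= 7: R-R =  0 → A
  i= 8: H-V = 12 → M
  i= 9: V-W = 25 → Z
  shifts repeat with period 3: ZAM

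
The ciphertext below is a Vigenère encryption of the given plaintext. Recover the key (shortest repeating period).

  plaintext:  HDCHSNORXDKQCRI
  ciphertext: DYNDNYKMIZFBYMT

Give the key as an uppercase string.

  i= 0: D-H = 22 → W
  i= 1: Y-D = 21 → V
  i= 2: N-C = 11 → L
  i= 3: D-H = 22 → W
  i= 4: N-S = 21 → V
  i= 5: Y-N = 11 → L
  i= 6: K-O = 22 → W
  i= 7: M-R = 21 → V
  i= 8: I-X = 11 → L
  i= 9: Z-D = 22 → W
  i=10: F-K = 21 → V
  i=11: B-Q = 11 → L
  i=12: Y-C = 22 → W
  i=13: M-R = 21 → V
  i=14: T-I = 11 → L
  shifts repeat with period 3: WVL

WVL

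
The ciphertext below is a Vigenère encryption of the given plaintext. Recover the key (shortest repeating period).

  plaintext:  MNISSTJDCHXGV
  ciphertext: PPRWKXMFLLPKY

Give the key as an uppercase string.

DCJESE

  i= 0: P-M =  3 → D
  i= 1: P-N =  2 → C
  i= 2: R-I =  9 → J
  i= 3: W-S =  4 → E
  i= 4: K-S = 18 → S
  i= 5: X-T =  4 → E
  i= 6: M-J =  3 → D
  i= 7: F-D =  2 → C
  i= 8: L-C =  9 → J
  i= 9: L-H =  4 → E
  i=10: P-X = 18 → S
  i=11: K-G =  4 → E
  i=12: Y-V =  3 → D
  shifts repeat with period 6: DCJESE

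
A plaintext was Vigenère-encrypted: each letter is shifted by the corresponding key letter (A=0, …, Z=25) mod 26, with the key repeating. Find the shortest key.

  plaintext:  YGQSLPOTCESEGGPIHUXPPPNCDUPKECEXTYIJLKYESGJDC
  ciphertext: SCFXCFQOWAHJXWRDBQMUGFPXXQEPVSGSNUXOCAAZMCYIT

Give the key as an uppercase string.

  i= 0: S-Y = 20 → U
  i= 1: C-G = 22 → W
  i= 2: F-Q = 15 → P
  i= 3: X-S =  5 → F
  i= 4: C-L = 17 → R
  i= 5: F-P = 16 → Q
  i= 6: Q-O =  2 → C
  i= 7: O-T = 21 → V
  i= 8: W-C = 20 → U
  i= 9: A-E = 22 → W
  i=10: H-S = 15 → P
  i=11: J-E =  5 → F
  i=12: X-G = 17 → R
  i=13: W-G = 16 → Q
  i=14: R-P =  2 → C
  i=15: D-I = 21 → V
  i=16: B-H = 20 → U
  i=17: Q-U = 22 → W
  i=18: M-X = 15 → P
  i=19: U-P =  5 → F
  i=20: G-P = 17 → R
  i=21: F-P = 16 → Q
  i=22: P-N =  2 → C
  i=23: X-C = 21 → V
  i=24: X-D = 20 → U
  i=25: Q-U = 22 → W
  i=26: E-P = 15 → P
  i=27: P-K =  5 → F
  i=28: V-E = 17 → R
  i=29: S-C = 16 → Q
  i=30: G-E =  2 → C
  i=31: S-X = 21 → V
  i=32: N-T = 20 → U
  i=33: U-Y = 22 → W
  i=34: X-I = 15 → P
  i=35: O-J =  5 → F
  i=36: C-L = 17 → R
  i=37: A-K = 16 → Q
  i=38: A-Y =  2 → C
  i=39: Z-E = 21 → V
  i=40: M-S = 20 → U
  i=41: C-G = 22 → W
  i=42: Y-J = 15 → P
  i=43: I-D =  5 → F
  i=44: T-C = 17 → R
  shifts repeat with period 8: UWPFRQCV

UWPFRQCV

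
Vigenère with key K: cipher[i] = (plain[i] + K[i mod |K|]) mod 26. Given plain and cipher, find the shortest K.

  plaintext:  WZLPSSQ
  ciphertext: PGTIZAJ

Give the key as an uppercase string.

THI

  i= 0: P-W = 19 → T
  i= 1: G-Z =  7 → H
  i= 2: T-L =  8 → I
  i= 3: I-P = 19 → T
  i= 4: Z-S =  7 → H
  i= 5: A-S =  8 → I
  i= 6: J-Q = 19 → T
  shifts repeat with period 3: THI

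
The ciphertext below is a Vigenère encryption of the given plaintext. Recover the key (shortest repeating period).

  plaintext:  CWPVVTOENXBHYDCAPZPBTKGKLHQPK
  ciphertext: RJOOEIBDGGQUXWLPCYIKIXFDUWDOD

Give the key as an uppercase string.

PNZTJ

  i= 0: R-C = 15 → P
  i= 1: J-W = 13 → N
  i= 2: O-P = 25 → Z
  i= 3: O-V = 19 → T
  i= 4: E-V =  9 → J
  i= 5: I-T = 15 → P
  i= 6: B-O = 13 → N
  i= 7: D-E = 25 → Z
  i= 8: G-N = 19 → T
  i= 9: G-X =  9 → J
  i=10: Q-B = 15 → P
  i=11: U-H = 13 → N
  i=12: X-Y = 25 → Z
  i=13: W-D = 19 → T
  i=14: L-C =  9 → J
  i=15: P-A = 15 → P
  i=16: C-P = 13 → N
  i=17: Y-Z = 25 → Z
  i=18: I-P = 19 → T
  i=19: K-B =  9 → J
  i=20: I-T = 15 → P
  i=21: X-K = 13 → N
  i=22: F-G = 25 → Z
  i=23: D-K = 19 → T
  i=24: U-L =  9 → J
  i=25: W-H = 15 → P
  i=26: D-Q = 13 → N
  i=27: O-P = 25 → Z
  i=28: D-K = 19 → T
  shifts repeat with period 5: PNZTJ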